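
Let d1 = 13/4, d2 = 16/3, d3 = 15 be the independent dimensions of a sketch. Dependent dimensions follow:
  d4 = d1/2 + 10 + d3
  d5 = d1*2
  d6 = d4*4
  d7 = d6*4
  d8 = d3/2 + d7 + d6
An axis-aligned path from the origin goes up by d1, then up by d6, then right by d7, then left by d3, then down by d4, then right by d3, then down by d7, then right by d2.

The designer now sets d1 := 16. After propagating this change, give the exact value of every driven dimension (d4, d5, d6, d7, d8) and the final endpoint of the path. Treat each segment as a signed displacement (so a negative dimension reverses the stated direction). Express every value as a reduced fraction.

Apply edit: d1 := 16
  d4 = d1/2 + 10 + d3 = 33
  d5 = d1*2 = 32
  d6 = d4*4 = 132
  d7 = d6*4 = 528
  d8 = d3/2 + d7 + d6 = 1335/2
Walk from origin (0, 0):
  seg 1: up by d1 = 16 → (0, 16)
  seg 2: up by d6 = 132 → (0, 148)
  seg 3: right by d7 = 528 → (528, 148)
  seg 4: left by d3 = 15 → (513, 148)
  seg 5: down by d4 = 33 → (513, 115)
  seg 6: right by d3 = 15 → (528, 115)
  seg 7: down by d7 = 528 → (528, -413)
  seg 8: right by d2 = 16/3 → (1600/3, -413)

d4 = 33
d5 = 32
d6 = 132
d7 = 528
d8 = 1335/2
endpoint = (1600/3, -413)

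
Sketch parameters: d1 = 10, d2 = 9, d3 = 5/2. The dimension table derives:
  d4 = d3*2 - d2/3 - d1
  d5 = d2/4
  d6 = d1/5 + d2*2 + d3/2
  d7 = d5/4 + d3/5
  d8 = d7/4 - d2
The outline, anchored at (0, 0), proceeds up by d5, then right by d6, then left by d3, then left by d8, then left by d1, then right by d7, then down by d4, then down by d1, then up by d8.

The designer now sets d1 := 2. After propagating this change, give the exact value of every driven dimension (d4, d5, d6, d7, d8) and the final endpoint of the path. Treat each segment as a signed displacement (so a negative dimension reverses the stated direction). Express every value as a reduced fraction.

d4 = 0
d5 = 9/4
d6 = 393/20
d7 = 17/16
d8 = -559/64
endpoint = (7983/320, -543/64)

Apply edit: d1 := 2
  d4 = d3*2 - d2/3 - d1 = 0
  d5 = d2/4 = 9/4
  d6 = d1/5 + d2*2 + d3/2 = 393/20
  d7 = d5/4 + d3/5 = 17/16
  d8 = d7/4 - d2 = -559/64
Walk from origin (0, 0):
  seg 1: up by d5 = 9/4 → (0, 9/4)
  seg 2: right by d6 = 393/20 → (393/20, 9/4)
  seg 3: left by d3 = 5/2 → (343/20, 9/4)
  seg 4: left by d8 = -559/64 → (8283/320, 9/4)
  seg 5: left by d1 = 2 → (7643/320, 9/4)
  seg 6: right by d7 = 17/16 → (7983/320, 9/4)
  seg 7: down by d4 = 0 → (7983/320, 9/4)
  seg 8: down by d1 = 2 → (7983/320, 1/4)
  seg 9: up by d8 = -559/64 → (7983/320, -543/64)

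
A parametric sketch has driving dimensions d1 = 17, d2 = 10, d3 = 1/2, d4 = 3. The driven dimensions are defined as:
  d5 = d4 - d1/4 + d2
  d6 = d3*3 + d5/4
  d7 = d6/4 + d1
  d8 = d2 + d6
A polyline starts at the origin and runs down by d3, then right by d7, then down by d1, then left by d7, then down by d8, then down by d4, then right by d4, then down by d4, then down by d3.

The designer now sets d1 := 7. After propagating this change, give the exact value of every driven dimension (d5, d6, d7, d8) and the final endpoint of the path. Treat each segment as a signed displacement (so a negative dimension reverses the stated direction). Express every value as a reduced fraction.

Apply edit: d1 := 7
  d5 = d4 - d1/4 + d2 = 45/4
  d6 = d3*3 + d5/4 = 69/16
  d7 = d6/4 + d1 = 517/64
  d8 = d2 + d6 = 229/16
Walk from origin (0, 0):
  seg 1: down by d3 = 1/2 → (0, -1/2)
  seg 2: right by d7 = 517/64 → (517/64, -1/2)
  seg 3: down by d1 = 7 → (517/64, -15/2)
  seg 4: left by d7 = 517/64 → (0, -15/2)
  seg 5: down by d8 = 229/16 → (0, -349/16)
  seg 6: down by d4 = 3 → (0, -397/16)
  seg 7: right by d4 = 3 → (3, -397/16)
  seg 8: down by d4 = 3 → (3, -445/16)
  seg 9: down by d3 = 1/2 → (3, -453/16)

d5 = 45/4
d6 = 69/16
d7 = 517/64
d8 = 229/16
endpoint = (3, -453/16)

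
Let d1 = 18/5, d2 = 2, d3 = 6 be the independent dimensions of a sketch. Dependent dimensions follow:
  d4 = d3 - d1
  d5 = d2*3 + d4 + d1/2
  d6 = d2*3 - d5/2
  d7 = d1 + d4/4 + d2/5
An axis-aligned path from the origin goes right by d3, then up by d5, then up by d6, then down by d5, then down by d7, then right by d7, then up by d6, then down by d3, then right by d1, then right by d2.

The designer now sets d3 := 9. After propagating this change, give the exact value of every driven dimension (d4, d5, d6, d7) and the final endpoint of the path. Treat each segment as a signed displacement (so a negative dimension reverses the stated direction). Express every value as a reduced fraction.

d4 = 27/5
d5 = 66/5
d6 = -3/5
d7 = 107/20
endpoint = (399/20, -311/20)

Apply edit: d3 := 9
  d4 = d3 - d1 = 27/5
  d5 = d2*3 + d4 + d1/2 = 66/5
  d6 = d2*3 - d5/2 = -3/5
  d7 = d1 + d4/4 + d2/5 = 107/20
Walk from origin (0, 0):
  seg 1: right by d3 = 9 → (9, 0)
  seg 2: up by d5 = 66/5 → (9, 66/5)
  seg 3: up by d6 = -3/5 → (9, 63/5)
  seg 4: down by d5 = 66/5 → (9, -3/5)
  seg 5: down by d7 = 107/20 → (9, -119/20)
  seg 6: right by d7 = 107/20 → (287/20, -119/20)
  seg 7: up by d6 = -3/5 → (287/20, -131/20)
  seg 8: down by d3 = 9 → (287/20, -311/20)
  seg 9: right by d1 = 18/5 → (359/20, -311/20)
  seg 10: right by d2 = 2 → (399/20, -311/20)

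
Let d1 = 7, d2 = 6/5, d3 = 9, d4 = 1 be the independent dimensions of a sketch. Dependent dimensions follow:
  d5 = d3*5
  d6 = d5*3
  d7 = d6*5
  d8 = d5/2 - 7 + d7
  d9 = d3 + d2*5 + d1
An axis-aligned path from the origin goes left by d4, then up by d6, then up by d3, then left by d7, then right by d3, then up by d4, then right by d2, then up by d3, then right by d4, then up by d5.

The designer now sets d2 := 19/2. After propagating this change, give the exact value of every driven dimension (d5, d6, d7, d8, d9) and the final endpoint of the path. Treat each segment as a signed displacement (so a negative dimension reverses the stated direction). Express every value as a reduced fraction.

Apply edit: d2 := 19/2
  d5 = d3*5 = 45
  d6 = d5*3 = 135
  d7 = d6*5 = 675
  d8 = d5/2 - 7 + d7 = 1381/2
  d9 = d3 + d2*5 + d1 = 127/2
Walk from origin (0, 0):
  seg 1: left by d4 = 1 → (-1, 0)
  seg 2: up by d6 = 135 → (-1, 135)
  seg 3: up by d3 = 9 → (-1, 144)
  seg 4: left by d7 = 675 → (-676, 144)
  seg 5: right by d3 = 9 → (-667, 144)
  seg 6: up by d4 = 1 → (-667, 145)
  seg 7: right by d2 = 19/2 → (-1315/2, 145)
  seg 8: up by d3 = 9 → (-1315/2, 154)
  seg 9: right by d4 = 1 → (-1313/2, 154)
  seg 10: up by d5 = 45 → (-1313/2, 199)

d5 = 45
d6 = 135
d7 = 675
d8 = 1381/2
d9 = 127/2
endpoint = (-1313/2, 199)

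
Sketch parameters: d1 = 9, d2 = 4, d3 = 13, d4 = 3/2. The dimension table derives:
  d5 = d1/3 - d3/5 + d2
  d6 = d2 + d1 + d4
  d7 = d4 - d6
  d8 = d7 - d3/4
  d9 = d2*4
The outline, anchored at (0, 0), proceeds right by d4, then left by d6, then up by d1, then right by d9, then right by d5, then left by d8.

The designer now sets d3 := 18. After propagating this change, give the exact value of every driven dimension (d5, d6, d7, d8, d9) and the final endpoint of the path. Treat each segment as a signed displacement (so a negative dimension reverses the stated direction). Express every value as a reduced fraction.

Apply edit: d3 := 18
  d5 = d1/3 - d3/5 + d2 = 17/5
  d6 = d2 + d1 + d4 = 29/2
  d7 = d4 - d6 = -13
  d8 = d7 - d3/4 = -35/2
  d9 = d2*4 = 16
Walk from origin (0, 0):
  seg 1: right by d4 = 3/2 → (3/2, 0)
  seg 2: left by d6 = 29/2 → (-13, 0)
  seg 3: up by d1 = 9 → (-13, 9)
  seg 4: right by d9 = 16 → (3, 9)
  seg 5: right by d5 = 17/5 → (32/5, 9)
  seg 6: left by d8 = -35/2 → (239/10, 9)

d5 = 17/5
d6 = 29/2
d7 = -13
d8 = -35/2
d9 = 16
endpoint = (239/10, 9)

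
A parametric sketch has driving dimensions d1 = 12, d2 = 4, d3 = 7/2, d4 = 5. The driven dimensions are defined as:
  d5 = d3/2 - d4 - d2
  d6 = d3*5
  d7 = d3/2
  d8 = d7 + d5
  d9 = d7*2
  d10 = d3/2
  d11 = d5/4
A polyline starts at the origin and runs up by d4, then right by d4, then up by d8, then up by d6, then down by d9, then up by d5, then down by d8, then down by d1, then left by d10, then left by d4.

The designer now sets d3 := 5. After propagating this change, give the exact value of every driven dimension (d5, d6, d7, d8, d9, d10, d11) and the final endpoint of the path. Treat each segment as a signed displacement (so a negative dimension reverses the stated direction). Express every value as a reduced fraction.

d5 = -13/2
d6 = 25
d7 = 5/2
d8 = -4
d9 = 5
d10 = 5/2
d11 = -13/8
endpoint = (-5/2, 13/2)

Apply edit: d3 := 5
  d5 = d3/2 - d4 - d2 = -13/2
  d6 = d3*5 = 25
  d7 = d3/2 = 5/2
  d8 = d7 + d5 = -4
  d9 = d7*2 = 5
  d10 = d3/2 = 5/2
  d11 = d5/4 = -13/8
Walk from origin (0, 0):
  seg 1: up by d4 = 5 → (0, 5)
  seg 2: right by d4 = 5 → (5, 5)
  seg 3: up by d8 = -4 → (5, 1)
  seg 4: up by d6 = 25 → (5, 26)
  seg 5: down by d9 = 5 → (5, 21)
  seg 6: up by d5 = -13/2 → (5, 29/2)
  seg 7: down by d8 = -4 → (5, 37/2)
  seg 8: down by d1 = 12 → (5, 13/2)
  seg 9: left by d10 = 5/2 → (5/2, 13/2)
  seg 10: left by d4 = 5 → (-5/2, 13/2)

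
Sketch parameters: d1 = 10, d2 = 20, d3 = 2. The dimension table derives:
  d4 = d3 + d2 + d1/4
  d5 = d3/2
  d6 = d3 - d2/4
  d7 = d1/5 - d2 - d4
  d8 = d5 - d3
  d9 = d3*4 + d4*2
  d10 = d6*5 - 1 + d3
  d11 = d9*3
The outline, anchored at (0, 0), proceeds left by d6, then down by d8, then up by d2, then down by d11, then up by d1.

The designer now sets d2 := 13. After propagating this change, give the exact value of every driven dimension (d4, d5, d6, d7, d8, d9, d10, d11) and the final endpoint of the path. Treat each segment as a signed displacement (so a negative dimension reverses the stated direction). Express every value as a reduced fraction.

Apply edit: d2 := 13
  d4 = d3 + d2 + d1/4 = 35/2
  d5 = d3/2 = 1
  d6 = d3 - d2/4 = -5/4
  d7 = d1/5 - d2 - d4 = -57/2
  d8 = d5 - d3 = -1
  d9 = d3*4 + d4*2 = 43
  d10 = d6*5 - 1 + d3 = -21/4
  d11 = d9*3 = 129
Walk from origin (0, 0):
  seg 1: left by d6 = -5/4 → (5/4, 0)
  seg 2: down by d8 = -1 → (5/4, 1)
  seg 3: up by d2 = 13 → (5/4, 14)
  seg 4: down by d11 = 129 → (5/4, -115)
  seg 5: up by d1 = 10 → (5/4, -105)

d4 = 35/2
d5 = 1
d6 = -5/4
d7 = -57/2
d8 = -1
d9 = 43
d10 = -21/4
d11 = 129
endpoint = (5/4, -105)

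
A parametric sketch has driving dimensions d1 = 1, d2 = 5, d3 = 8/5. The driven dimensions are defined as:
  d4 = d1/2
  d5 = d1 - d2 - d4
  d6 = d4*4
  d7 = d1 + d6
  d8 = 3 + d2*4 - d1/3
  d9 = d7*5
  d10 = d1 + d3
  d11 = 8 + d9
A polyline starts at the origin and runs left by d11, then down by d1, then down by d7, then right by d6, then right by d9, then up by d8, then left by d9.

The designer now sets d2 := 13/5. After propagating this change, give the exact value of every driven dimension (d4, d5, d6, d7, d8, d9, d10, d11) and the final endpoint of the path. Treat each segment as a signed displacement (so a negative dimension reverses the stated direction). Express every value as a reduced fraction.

Apply edit: d2 := 13/5
  d4 = d1/2 = 1/2
  d5 = d1 - d2 - d4 = -21/10
  d6 = d4*4 = 2
  d7 = d1 + d6 = 3
  d8 = 3 + d2*4 - d1/3 = 196/15
  d9 = d7*5 = 15
  d10 = d1 + d3 = 13/5
  d11 = 8 + d9 = 23
Walk from origin (0, 0):
  seg 1: left by d11 = 23 → (-23, 0)
  seg 2: down by d1 = 1 → (-23, -1)
  seg 3: down by d7 = 3 → (-23, -4)
  seg 4: right by d6 = 2 → (-21, -4)
  seg 5: right by d9 = 15 → (-6, -4)
  seg 6: up by d8 = 196/15 → (-6, 136/15)
  seg 7: left by d9 = 15 → (-21, 136/15)

d4 = 1/2
d5 = -21/10
d6 = 2
d7 = 3
d8 = 196/15
d9 = 15
d10 = 13/5
d11 = 23
endpoint = (-21, 136/15)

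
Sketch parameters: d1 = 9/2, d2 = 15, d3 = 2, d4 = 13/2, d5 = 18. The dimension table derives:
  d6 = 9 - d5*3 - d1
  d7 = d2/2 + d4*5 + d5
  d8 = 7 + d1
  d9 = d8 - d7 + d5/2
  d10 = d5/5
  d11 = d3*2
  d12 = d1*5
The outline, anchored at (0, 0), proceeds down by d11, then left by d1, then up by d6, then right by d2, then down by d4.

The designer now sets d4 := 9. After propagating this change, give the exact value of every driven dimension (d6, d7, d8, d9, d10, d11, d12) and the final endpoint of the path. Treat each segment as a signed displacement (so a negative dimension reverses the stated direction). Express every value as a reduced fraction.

d6 = -99/2
d7 = 141/2
d8 = 23/2
d9 = -50
d10 = 18/5
d11 = 4
d12 = 45/2
endpoint = (21/2, -125/2)

Apply edit: d4 := 9
  d6 = 9 - d5*3 - d1 = -99/2
  d7 = d2/2 + d4*5 + d5 = 141/2
  d8 = 7 + d1 = 23/2
  d9 = d8 - d7 + d5/2 = -50
  d10 = d5/5 = 18/5
  d11 = d3*2 = 4
  d12 = d1*5 = 45/2
Walk from origin (0, 0):
  seg 1: down by d11 = 4 → (0, -4)
  seg 2: left by d1 = 9/2 → (-9/2, -4)
  seg 3: up by d6 = -99/2 → (-9/2, -107/2)
  seg 4: right by d2 = 15 → (21/2, -107/2)
  seg 5: down by d4 = 9 → (21/2, -125/2)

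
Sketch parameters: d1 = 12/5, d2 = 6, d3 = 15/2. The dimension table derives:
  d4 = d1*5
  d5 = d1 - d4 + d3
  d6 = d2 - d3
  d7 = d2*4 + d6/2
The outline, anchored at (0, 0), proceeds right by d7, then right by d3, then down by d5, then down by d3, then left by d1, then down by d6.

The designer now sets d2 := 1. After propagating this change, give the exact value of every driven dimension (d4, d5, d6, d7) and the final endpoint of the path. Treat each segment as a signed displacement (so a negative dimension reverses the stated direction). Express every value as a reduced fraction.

d4 = 12
d5 = -21/10
d6 = -13/2
d7 = 3/4
endpoint = (117/20, 11/10)

Apply edit: d2 := 1
  d4 = d1*5 = 12
  d5 = d1 - d4 + d3 = -21/10
  d6 = d2 - d3 = -13/2
  d7 = d2*4 + d6/2 = 3/4
Walk from origin (0, 0):
  seg 1: right by d7 = 3/4 → (3/4, 0)
  seg 2: right by d3 = 15/2 → (33/4, 0)
  seg 3: down by d5 = -21/10 → (33/4, 21/10)
  seg 4: down by d3 = 15/2 → (33/4, -27/5)
  seg 5: left by d1 = 12/5 → (117/20, -27/5)
  seg 6: down by d6 = -13/2 → (117/20, 11/10)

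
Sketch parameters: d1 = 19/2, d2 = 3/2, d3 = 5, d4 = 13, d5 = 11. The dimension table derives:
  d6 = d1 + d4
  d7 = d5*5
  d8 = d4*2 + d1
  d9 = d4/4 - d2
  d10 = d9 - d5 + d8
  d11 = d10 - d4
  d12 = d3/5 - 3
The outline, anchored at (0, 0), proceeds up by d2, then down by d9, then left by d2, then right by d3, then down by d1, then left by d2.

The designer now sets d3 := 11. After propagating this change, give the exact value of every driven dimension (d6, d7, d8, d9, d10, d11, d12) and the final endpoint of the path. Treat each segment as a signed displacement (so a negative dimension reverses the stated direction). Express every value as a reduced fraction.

Apply edit: d3 := 11
  d6 = d1 + d4 = 45/2
  d7 = d5*5 = 55
  d8 = d4*2 + d1 = 71/2
  d9 = d4/4 - d2 = 7/4
  d10 = d9 - d5 + d8 = 105/4
  d11 = d10 - d4 = 53/4
  d12 = d3/5 - 3 = -4/5
Walk from origin (0, 0):
  seg 1: up by d2 = 3/2 → (0, 3/2)
  seg 2: down by d9 = 7/4 → (0, -1/4)
  seg 3: left by d2 = 3/2 → (-3/2, -1/4)
  seg 4: right by d3 = 11 → (19/2, -1/4)
  seg 5: down by d1 = 19/2 → (19/2, -39/4)
  seg 6: left by d2 = 3/2 → (8, -39/4)

d6 = 45/2
d7 = 55
d8 = 71/2
d9 = 7/4
d10 = 105/4
d11 = 53/4
d12 = -4/5
endpoint = (8, -39/4)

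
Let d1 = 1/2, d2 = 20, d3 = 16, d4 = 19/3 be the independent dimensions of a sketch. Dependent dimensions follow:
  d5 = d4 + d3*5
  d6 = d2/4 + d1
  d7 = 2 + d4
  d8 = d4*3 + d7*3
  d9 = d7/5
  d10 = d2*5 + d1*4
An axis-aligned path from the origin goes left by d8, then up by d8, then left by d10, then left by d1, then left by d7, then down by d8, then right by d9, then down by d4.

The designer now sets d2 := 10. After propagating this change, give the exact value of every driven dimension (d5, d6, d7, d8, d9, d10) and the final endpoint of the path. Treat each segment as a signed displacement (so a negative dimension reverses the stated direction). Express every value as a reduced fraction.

d5 = 259/3
d6 = 3
d7 = 25/3
d8 = 44
d9 = 5/3
d10 = 52
endpoint = (-619/6, -19/3)

Apply edit: d2 := 10
  d5 = d4 + d3*5 = 259/3
  d6 = d2/4 + d1 = 3
  d7 = 2 + d4 = 25/3
  d8 = d4*3 + d7*3 = 44
  d9 = d7/5 = 5/3
  d10 = d2*5 + d1*4 = 52
Walk from origin (0, 0):
  seg 1: left by d8 = 44 → (-44, 0)
  seg 2: up by d8 = 44 → (-44, 44)
  seg 3: left by d10 = 52 → (-96, 44)
  seg 4: left by d1 = 1/2 → (-193/2, 44)
  seg 5: left by d7 = 25/3 → (-629/6, 44)
  seg 6: down by d8 = 44 → (-629/6, 0)
  seg 7: right by d9 = 5/3 → (-619/6, 0)
  seg 8: down by d4 = 19/3 → (-619/6, -19/3)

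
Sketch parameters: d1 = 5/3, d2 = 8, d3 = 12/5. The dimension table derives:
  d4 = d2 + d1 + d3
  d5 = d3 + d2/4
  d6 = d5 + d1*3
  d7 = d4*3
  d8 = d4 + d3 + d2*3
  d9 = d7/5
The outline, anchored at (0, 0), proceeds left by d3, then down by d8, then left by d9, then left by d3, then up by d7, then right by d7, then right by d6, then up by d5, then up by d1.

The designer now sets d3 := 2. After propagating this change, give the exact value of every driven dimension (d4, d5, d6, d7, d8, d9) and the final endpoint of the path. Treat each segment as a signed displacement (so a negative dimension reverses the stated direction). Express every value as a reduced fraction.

Apply edit: d3 := 2
  d4 = d2 + d1 + d3 = 35/3
  d5 = d3 + d2/4 = 4
  d6 = d5 + d1*3 = 9
  d7 = d4*3 = 35
  d8 = d4 + d3 + d2*3 = 113/3
  d9 = d7/5 = 7
Walk from origin (0, 0):
  seg 1: left by d3 = 2 → (-2, 0)
  seg 2: down by d8 = 113/3 → (-2, -113/3)
  seg 3: left by d9 = 7 → (-9, -113/3)
  seg 4: left by d3 = 2 → (-11, -113/3)
  seg 5: up by d7 = 35 → (-11, -8/3)
  seg 6: right by d7 = 35 → (24, -8/3)
  seg 7: right by d6 = 9 → (33, -8/3)
  seg 8: up by d5 = 4 → (33, 4/3)
  seg 9: up by d1 = 5/3 → (33, 3)

d4 = 35/3
d5 = 4
d6 = 9
d7 = 35
d8 = 113/3
d9 = 7
endpoint = (33, 3)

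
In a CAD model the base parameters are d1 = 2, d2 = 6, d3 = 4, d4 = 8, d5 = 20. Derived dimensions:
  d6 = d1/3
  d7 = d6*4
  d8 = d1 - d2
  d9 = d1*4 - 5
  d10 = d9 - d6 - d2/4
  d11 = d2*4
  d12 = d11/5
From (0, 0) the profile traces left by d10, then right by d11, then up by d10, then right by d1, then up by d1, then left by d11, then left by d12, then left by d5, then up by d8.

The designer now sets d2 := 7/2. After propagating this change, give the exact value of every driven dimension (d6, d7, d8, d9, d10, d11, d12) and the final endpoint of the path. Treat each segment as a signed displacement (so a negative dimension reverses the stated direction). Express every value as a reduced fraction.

Apply edit: d2 := 7/2
  d6 = d1/3 = 2/3
  d7 = d6*4 = 8/3
  d8 = d1 - d2 = -3/2
  d9 = d1*4 - 5 = 3
  d10 = d9 - d6 - d2/4 = 35/24
  d11 = d2*4 = 14
  d12 = d11/5 = 14/5
Walk from origin (0, 0):
  seg 1: left by d10 = 35/24 → (-35/24, 0)
  seg 2: right by d11 = 14 → (301/24, 0)
  seg 3: up by d10 = 35/24 → (301/24, 35/24)
  seg 4: right by d1 = 2 → (349/24, 35/24)
  seg 5: up by d1 = 2 → (349/24, 83/24)
  seg 6: left by d11 = 14 → (13/24, 83/24)
  seg 7: left by d12 = 14/5 → (-271/120, 83/24)
  seg 8: left by d5 = 20 → (-2671/120, 83/24)
  seg 9: up by d8 = -3/2 → (-2671/120, 47/24)

d6 = 2/3
d7 = 8/3
d8 = -3/2
d9 = 3
d10 = 35/24
d11 = 14
d12 = 14/5
endpoint = (-2671/120, 47/24)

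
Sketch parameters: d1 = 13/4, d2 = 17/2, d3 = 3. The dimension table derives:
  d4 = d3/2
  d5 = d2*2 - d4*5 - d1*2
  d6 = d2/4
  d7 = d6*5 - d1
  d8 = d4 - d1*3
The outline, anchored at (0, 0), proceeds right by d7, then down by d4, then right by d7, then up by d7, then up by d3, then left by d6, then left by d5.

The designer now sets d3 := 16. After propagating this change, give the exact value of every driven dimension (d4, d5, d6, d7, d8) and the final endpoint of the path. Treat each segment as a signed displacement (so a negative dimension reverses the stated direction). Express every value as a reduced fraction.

d4 = 8
d5 = -59/2
d6 = 17/8
d7 = 59/8
d8 = -7/4
endpoint = (337/8, 123/8)

Apply edit: d3 := 16
  d4 = d3/2 = 8
  d5 = d2*2 - d4*5 - d1*2 = -59/2
  d6 = d2/4 = 17/8
  d7 = d6*5 - d1 = 59/8
  d8 = d4 - d1*3 = -7/4
Walk from origin (0, 0):
  seg 1: right by d7 = 59/8 → (59/8, 0)
  seg 2: down by d4 = 8 → (59/8, -8)
  seg 3: right by d7 = 59/8 → (59/4, -8)
  seg 4: up by d7 = 59/8 → (59/4, -5/8)
  seg 5: up by d3 = 16 → (59/4, 123/8)
  seg 6: left by d6 = 17/8 → (101/8, 123/8)
  seg 7: left by d5 = -59/2 → (337/8, 123/8)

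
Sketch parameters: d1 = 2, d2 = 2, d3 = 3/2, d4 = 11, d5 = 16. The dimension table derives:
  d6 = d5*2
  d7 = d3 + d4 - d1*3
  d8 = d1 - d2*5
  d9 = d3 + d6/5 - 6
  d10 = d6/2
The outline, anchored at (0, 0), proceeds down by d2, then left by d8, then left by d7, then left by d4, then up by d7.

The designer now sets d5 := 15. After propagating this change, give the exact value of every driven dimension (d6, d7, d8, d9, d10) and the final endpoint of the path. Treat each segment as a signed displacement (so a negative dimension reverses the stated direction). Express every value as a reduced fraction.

d6 = 30
d7 = 13/2
d8 = -8
d9 = 3/2
d10 = 15
endpoint = (-19/2, 9/2)

Apply edit: d5 := 15
  d6 = d5*2 = 30
  d7 = d3 + d4 - d1*3 = 13/2
  d8 = d1 - d2*5 = -8
  d9 = d3 + d6/5 - 6 = 3/2
  d10 = d6/2 = 15
Walk from origin (0, 0):
  seg 1: down by d2 = 2 → (0, -2)
  seg 2: left by d8 = -8 → (8, -2)
  seg 3: left by d7 = 13/2 → (3/2, -2)
  seg 4: left by d4 = 11 → (-19/2, -2)
  seg 5: up by d7 = 13/2 → (-19/2, 9/2)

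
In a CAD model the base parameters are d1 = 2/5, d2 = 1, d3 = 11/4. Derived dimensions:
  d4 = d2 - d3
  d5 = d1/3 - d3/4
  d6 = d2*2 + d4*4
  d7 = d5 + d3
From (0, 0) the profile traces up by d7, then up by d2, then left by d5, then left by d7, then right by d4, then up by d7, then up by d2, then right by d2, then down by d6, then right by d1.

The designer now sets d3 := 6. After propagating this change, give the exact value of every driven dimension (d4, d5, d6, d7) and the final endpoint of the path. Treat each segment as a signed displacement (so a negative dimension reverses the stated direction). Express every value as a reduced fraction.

Apply edit: d3 := 6
  d4 = d2 - d3 = -5
  d5 = d1/3 - d3/4 = -41/30
  d6 = d2*2 + d4*4 = -18
  d7 = d5 + d3 = 139/30
Walk from origin (0, 0):
  seg 1: up by d7 = 139/30 → (0, 139/30)
  seg 2: up by d2 = 1 → (0, 169/30)
  seg 3: left by d5 = -41/30 → (41/30, 169/30)
  seg 4: left by d7 = 139/30 → (-49/15, 169/30)
  seg 5: right by d4 = -5 → (-124/15, 169/30)
  seg 6: up by d7 = 139/30 → (-124/15, 154/15)
  seg 7: up by d2 = 1 → (-124/15, 169/15)
  seg 8: right by d2 = 1 → (-109/15, 169/15)
  seg 9: down by d6 = -18 → (-109/15, 439/15)
  seg 10: right by d1 = 2/5 → (-103/15, 439/15)

d4 = -5
d5 = -41/30
d6 = -18
d7 = 139/30
endpoint = (-103/15, 439/15)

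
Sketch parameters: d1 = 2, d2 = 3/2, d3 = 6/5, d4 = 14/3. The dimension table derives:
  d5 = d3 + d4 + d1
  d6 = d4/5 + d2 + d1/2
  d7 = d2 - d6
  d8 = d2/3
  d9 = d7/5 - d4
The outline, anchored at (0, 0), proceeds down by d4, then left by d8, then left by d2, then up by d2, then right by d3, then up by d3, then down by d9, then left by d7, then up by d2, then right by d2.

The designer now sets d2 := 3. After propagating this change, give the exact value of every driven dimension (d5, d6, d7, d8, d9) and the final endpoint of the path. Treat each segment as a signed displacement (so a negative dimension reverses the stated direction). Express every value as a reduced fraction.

Apply edit: d2 := 3
  d5 = d3 + d4 + d1 = 118/15
  d6 = d4/5 + d2 + d1/2 = 74/15
  d7 = d2 - d6 = -29/15
  d8 = d2/3 = 1
  d9 = d7/5 - d4 = -379/75
Walk from origin (0, 0):
  seg 1: down by d4 = 14/3 → (0, -14/3)
  seg 2: left by d8 = 1 → (-1, -14/3)
  seg 3: left by d2 = 3 → (-4, -14/3)
  seg 4: up by d2 = 3 → (-4, -5/3)
  seg 5: right by d3 = 6/5 → (-14/5, -5/3)
  seg 6: up by d3 = 6/5 → (-14/5, -7/15)
  seg 7: down by d9 = -379/75 → (-14/5, 344/75)
  seg 8: left by d7 = -29/15 → (-13/15, 344/75)
  seg 9: up by d2 = 3 → (-13/15, 569/75)
  seg 10: right by d2 = 3 → (32/15, 569/75)

d5 = 118/15
d6 = 74/15
d7 = -29/15
d8 = 1
d9 = -379/75
endpoint = (32/15, 569/75)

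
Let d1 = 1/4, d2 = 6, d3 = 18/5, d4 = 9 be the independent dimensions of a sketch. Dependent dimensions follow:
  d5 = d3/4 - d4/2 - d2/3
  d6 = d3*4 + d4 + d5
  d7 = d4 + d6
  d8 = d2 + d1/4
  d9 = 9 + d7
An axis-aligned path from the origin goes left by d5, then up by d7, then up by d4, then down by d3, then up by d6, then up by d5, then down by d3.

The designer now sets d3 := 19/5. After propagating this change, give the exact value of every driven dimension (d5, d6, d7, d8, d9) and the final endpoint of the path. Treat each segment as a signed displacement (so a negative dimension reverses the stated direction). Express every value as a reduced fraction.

d5 = -111/20
d6 = 373/20
d7 = 553/20
d8 = 97/16
d9 = 733/20
endpoint = (111/20, 843/20)

Apply edit: d3 := 19/5
  d5 = d3/4 - d4/2 - d2/3 = -111/20
  d6 = d3*4 + d4 + d5 = 373/20
  d7 = d4 + d6 = 553/20
  d8 = d2 + d1/4 = 97/16
  d9 = 9 + d7 = 733/20
Walk from origin (0, 0):
  seg 1: left by d5 = -111/20 → (111/20, 0)
  seg 2: up by d7 = 553/20 → (111/20, 553/20)
  seg 3: up by d4 = 9 → (111/20, 733/20)
  seg 4: down by d3 = 19/5 → (111/20, 657/20)
  seg 5: up by d6 = 373/20 → (111/20, 103/2)
  seg 6: up by d5 = -111/20 → (111/20, 919/20)
  seg 7: down by d3 = 19/5 → (111/20, 843/20)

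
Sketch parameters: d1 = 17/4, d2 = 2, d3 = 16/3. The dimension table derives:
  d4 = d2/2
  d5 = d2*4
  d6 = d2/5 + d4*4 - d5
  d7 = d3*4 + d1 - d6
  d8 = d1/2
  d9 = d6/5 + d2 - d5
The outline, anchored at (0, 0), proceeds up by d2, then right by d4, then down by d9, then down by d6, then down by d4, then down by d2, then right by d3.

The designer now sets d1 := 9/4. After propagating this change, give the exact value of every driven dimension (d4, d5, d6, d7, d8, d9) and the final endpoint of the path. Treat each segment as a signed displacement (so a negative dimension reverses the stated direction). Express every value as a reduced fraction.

d4 = 1
d5 = 8
d6 = -18/5
d7 = 1631/60
d8 = 9/8
d9 = -168/25
endpoint = (19/3, 233/25)

Apply edit: d1 := 9/4
  d4 = d2/2 = 1
  d5 = d2*4 = 8
  d6 = d2/5 + d4*4 - d5 = -18/5
  d7 = d3*4 + d1 - d6 = 1631/60
  d8 = d1/2 = 9/8
  d9 = d6/5 + d2 - d5 = -168/25
Walk from origin (0, 0):
  seg 1: up by d2 = 2 → (0, 2)
  seg 2: right by d4 = 1 → (1, 2)
  seg 3: down by d9 = -168/25 → (1, 218/25)
  seg 4: down by d6 = -18/5 → (1, 308/25)
  seg 5: down by d4 = 1 → (1, 283/25)
  seg 6: down by d2 = 2 → (1, 233/25)
  seg 7: right by d3 = 16/3 → (19/3, 233/25)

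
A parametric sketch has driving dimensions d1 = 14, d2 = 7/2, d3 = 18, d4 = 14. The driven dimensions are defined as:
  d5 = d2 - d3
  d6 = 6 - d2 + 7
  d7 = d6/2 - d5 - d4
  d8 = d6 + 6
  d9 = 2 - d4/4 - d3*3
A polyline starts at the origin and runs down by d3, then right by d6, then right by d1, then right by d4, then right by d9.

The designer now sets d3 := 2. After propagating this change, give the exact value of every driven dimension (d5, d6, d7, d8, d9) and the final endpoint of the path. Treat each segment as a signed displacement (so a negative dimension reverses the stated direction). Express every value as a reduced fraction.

d5 = 3/2
d6 = 19/2
d7 = -43/4
d8 = 31/2
d9 = -15/2
endpoint = (30, -2)

Apply edit: d3 := 2
  d5 = d2 - d3 = 3/2
  d6 = 6 - d2 + 7 = 19/2
  d7 = d6/2 - d5 - d4 = -43/4
  d8 = d6 + 6 = 31/2
  d9 = 2 - d4/4 - d3*3 = -15/2
Walk from origin (0, 0):
  seg 1: down by d3 = 2 → (0, -2)
  seg 2: right by d6 = 19/2 → (19/2, -2)
  seg 3: right by d1 = 14 → (47/2, -2)
  seg 4: right by d4 = 14 → (75/2, -2)
  seg 5: right by d9 = -15/2 → (30, -2)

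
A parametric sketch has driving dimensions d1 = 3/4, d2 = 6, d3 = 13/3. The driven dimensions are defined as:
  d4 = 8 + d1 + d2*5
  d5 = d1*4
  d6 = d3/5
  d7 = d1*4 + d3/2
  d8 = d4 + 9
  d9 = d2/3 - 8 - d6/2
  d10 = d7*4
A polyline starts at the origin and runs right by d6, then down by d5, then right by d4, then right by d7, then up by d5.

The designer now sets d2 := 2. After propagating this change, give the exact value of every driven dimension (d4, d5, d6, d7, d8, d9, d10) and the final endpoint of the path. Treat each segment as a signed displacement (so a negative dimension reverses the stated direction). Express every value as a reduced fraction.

d4 = 75/4
d5 = 3
d6 = 13/15
d7 = 31/6
d8 = 111/4
d9 = -233/30
d10 = 62/3
endpoint = (1487/60, 0)

Apply edit: d2 := 2
  d4 = 8 + d1 + d2*5 = 75/4
  d5 = d1*4 = 3
  d6 = d3/5 = 13/15
  d7 = d1*4 + d3/2 = 31/6
  d8 = d4 + 9 = 111/4
  d9 = d2/3 - 8 - d6/2 = -233/30
  d10 = d7*4 = 62/3
Walk from origin (0, 0):
  seg 1: right by d6 = 13/15 → (13/15, 0)
  seg 2: down by d5 = 3 → (13/15, -3)
  seg 3: right by d4 = 75/4 → (1177/60, -3)
  seg 4: right by d7 = 31/6 → (1487/60, -3)
  seg 5: up by d5 = 3 → (1487/60, 0)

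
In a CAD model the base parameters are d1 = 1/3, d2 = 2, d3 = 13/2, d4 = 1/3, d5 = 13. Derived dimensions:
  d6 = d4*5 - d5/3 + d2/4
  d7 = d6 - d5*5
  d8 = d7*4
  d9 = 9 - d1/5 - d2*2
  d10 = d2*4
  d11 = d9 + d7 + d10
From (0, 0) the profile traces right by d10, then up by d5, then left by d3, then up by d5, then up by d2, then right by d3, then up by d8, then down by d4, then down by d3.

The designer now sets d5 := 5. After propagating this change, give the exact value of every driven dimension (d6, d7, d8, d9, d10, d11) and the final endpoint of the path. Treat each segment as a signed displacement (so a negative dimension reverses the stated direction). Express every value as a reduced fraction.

Apply edit: d5 := 5
  d6 = d4*5 - d5/3 + d2/4 = 1/2
  d7 = d6 - d5*5 = -49/2
  d8 = d7*4 = -98
  d9 = 9 - d1/5 - d2*2 = 74/15
  d10 = d2*4 = 8
  d11 = d9 + d7 + d10 = -347/30
Walk from origin (0, 0):
  seg 1: right by d10 = 8 → (8, 0)
  seg 2: up by d5 = 5 → (8, 5)
  seg 3: left by d3 = 13/2 → (3/2, 5)
  seg 4: up by d5 = 5 → (3/2, 10)
  seg 5: up by d2 = 2 → (3/2, 12)
  seg 6: right by d3 = 13/2 → (8, 12)
  seg 7: up by d8 = -98 → (8, -86)
  seg 8: down by d4 = 1/3 → (8, -259/3)
  seg 9: down by d3 = 13/2 → (8, -557/6)

d6 = 1/2
d7 = -49/2
d8 = -98
d9 = 74/15
d10 = 8
d11 = -347/30
endpoint = (8, -557/6)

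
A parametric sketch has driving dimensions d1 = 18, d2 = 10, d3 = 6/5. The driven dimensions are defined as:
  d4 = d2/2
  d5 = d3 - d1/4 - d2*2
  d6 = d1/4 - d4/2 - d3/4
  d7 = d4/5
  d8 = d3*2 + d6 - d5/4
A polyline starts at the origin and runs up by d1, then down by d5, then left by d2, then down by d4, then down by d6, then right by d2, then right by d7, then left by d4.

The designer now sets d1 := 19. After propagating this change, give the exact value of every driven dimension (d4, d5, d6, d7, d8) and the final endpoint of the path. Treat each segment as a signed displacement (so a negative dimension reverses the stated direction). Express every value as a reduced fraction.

Apply edit: d1 := 19
  d4 = d2/2 = 5
  d5 = d3 - d1/4 - d2*2 = -471/20
  d6 = d1/4 - d4/2 - d3/4 = 39/20
  d7 = d4/5 = 1
  d8 = d3*2 + d6 - d5/4 = 819/80
Walk from origin (0, 0):
  seg 1: up by d1 = 19 → (0, 19)
  seg 2: down by d5 = -471/20 → (0, 851/20)
  seg 3: left by d2 = 10 → (-10, 851/20)
  seg 4: down by d4 = 5 → (-10, 751/20)
  seg 5: down by d6 = 39/20 → (-10, 178/5)
  seg 6: right by d2 = 10 → (0, 178/5)
  seg 7: right by d7 = 1 → (1, 178/5)
  seg 8: left by d4 = 5 → (-4, 178/5)

d4 = 5
d5 = -471/20
d6 = 39/20
d7 = 1
d8 = 819/80
endpoint = (-4, 178/5)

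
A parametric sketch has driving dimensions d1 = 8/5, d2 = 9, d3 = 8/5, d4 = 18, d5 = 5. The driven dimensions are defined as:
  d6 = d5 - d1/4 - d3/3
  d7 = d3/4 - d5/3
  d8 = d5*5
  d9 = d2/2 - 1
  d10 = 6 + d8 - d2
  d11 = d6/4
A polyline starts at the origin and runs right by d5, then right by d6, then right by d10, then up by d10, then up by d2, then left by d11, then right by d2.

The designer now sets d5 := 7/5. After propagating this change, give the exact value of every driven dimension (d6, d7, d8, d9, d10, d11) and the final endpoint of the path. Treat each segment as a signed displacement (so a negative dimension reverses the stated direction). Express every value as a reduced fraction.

Apply edit: d5 := 7/5
  d6 = d5 - d1/4 - d3/3 = 7/15
  d7 = d3/4 - d5/3 = -1/15
  d8 = d5*5 = 7
  d9 = d2/2 - 1 = 7/2
  d10 = 6 + d8 - d2 = 4
  d11 = d6/4 = 7/60
Walk from origin (0, 0):
  seg 1: right by d5 = 7/5 → (7/5, 0)
  seg 2: right by d6 = 7/15 → (28/15, 0)
  seg 3: right by d10 = 4 → (88/15, 0)
  seg 4: up by d10 = 4 → (88/15, 4)
  seg 5: up by d2 = 9 → (88/15, 13)
  seg 6: left by d11 = 7/60 → (23/4, 13)
  seg 7: right by d2 = 9 → (59/4, 13)

d6 = 7/15
d7 = -1/15
d8 = 7
d9 = 7/2
d10 = 4
d11 = 7/60
endpoint = (59/4, 13)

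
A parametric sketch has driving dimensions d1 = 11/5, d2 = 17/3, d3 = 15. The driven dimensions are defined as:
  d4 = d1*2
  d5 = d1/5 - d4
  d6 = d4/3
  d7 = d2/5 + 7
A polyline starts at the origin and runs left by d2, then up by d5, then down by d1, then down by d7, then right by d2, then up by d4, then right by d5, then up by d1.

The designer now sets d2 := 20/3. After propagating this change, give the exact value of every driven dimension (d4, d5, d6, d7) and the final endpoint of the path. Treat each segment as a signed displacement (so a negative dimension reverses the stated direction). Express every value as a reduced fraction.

d4 = 22/5
d5 = -99/25
d6 = 22/15
d7 = 25/3
endpoint = (-99/25, -592/75)

Apply edit: d2 := 20/3
  d4 = d1*2 = 22/5
  d5 = d1/5 - d4 = -99/25
  d6 = d4/3 = 22/15
  d7 = d2/5 + 7 = 25/3
Walk from origin (0, 0):
  seg 1: left by d2 = 20/3 → (-20/3, 0)
  seg 2: up by d5 = -99/25 → (-20/3, -99/25)
  seg 3: down by d1 = 11/5 → (-20/3, -154/25)
  seg 4: down by d7 = 25/3 → (-20/3, -1087/75)
  seg 5: right by d2 = 20/3 → (0, -1087/75)
  seg 6: up by d4 = 22/5 → (0, -757/75)
  seg 7: right by d5 = -99/25 → (-99/25, -757/75)
  seg 8: up by d1 = 11/5 → (-99/25, -592/75)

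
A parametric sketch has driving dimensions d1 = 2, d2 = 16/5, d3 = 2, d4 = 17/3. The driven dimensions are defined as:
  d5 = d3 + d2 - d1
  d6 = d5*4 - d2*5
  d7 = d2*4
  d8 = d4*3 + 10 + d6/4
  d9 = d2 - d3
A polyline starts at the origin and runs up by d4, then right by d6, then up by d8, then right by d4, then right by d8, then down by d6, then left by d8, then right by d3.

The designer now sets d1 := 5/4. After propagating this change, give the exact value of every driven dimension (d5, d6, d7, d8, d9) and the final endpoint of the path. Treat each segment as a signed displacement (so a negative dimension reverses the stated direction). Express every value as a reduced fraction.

d5 = 79/20
d6 = -1/5
d7 = 64/5
d8 = 539/20
d9 = 6/5
endpoint = (112/15, 1969/60)

Apply edit: d1 := 5/4
  d5 = d3 + d2 - d1 = 79/20
  d6 = d5*4 - d2*5 = -1/5
  d7 = d2*4 = 64/5
  d8 = d4*3 + 10 + d6/4 = 539/20
  d9 = d2 - d3 = 6/5
Walk from origin (0, 0):
  seg 1: up by d4 = 17/3 → (0, 17/3)
  seg 2: right by d6 = -1/5 → (-1/5, 17/3)
  seg 3: up by d8 = 539/20 → (-1/5, 1957/60)
  seg 4: right by d4 = 17/3 → (82/15, 1957/60)
  seg 5: right by d8 = 539/20 → (389/12, 1957/60)
  seg 6: down by d6 = -1/5 → (389/12, 1969/60)
  seg 7: left by d8 = 539/20 → (82/15, 1969/60)
  seg 8: right by d3 = 2 → (112/15, 1969/60)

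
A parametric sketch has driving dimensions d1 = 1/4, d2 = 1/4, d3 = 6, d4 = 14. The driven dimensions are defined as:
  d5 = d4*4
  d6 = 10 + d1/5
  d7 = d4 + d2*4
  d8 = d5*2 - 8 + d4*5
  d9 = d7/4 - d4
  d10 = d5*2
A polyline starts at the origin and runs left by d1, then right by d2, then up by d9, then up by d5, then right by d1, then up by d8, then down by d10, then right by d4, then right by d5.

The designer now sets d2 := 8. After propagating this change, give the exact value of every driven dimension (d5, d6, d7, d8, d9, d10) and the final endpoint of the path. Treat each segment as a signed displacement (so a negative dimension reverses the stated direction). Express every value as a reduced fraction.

Apply edit: d2 := 8
  d5 = d4*4 = 56
  d6 = 10 + d1/5 = 201/20
  d7 = d4 + d2*4 = 46
  d8 = d5*2 - 8 + d4*5 = 174
  d9 = d7/4 - d4 = -5/2
  d10 = d5*2 = 112
Walk from origin (0, 0):
  seg 1: left by d1 = 1/4 → (-1/4, 0)
  seg 2: right by d2 = 8 → (31/4, 0)
  seg 3: up by d9 = -5/2 → (31/4, -5/2)
  seg 4: up by d5 = 56 → (31/4, 107/2)
  seg 5: right by d1 = 1/4 → (8, 107/2)
  seg 6: up by d8 = 174 → (8, 455/2)
  seg 7: down by d10 = 112 → (8, 231/2)
  seg 8: right by d4 = 14 → (22, 231/2)
  seg 9: right by d5 = 56 → (78, 231/2)

d5 = 56
d6 = 201/20
d7 = 46
d8 = 174
d9 = -5/2
d10 = 112
endpoint = (78, 231/2)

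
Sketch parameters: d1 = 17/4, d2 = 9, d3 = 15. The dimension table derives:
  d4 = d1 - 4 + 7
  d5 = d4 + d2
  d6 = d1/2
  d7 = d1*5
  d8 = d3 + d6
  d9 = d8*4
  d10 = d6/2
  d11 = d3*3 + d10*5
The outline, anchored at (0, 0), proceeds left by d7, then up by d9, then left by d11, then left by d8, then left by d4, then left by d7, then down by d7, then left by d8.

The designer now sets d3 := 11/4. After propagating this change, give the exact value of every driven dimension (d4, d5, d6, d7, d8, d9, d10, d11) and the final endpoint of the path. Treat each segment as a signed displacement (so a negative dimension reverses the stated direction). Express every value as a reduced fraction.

Apply edit: d3 := 11/4
  d4 = d1 - 4 + 7 = 29/4
  d5 = d4 + d2 = 65/4
  d6 = d1/2 = 17/8
  d7 = d1*5 = 85/4
  d8 = d3 + d6 = 39/8
  d9 = d8*4 = 39/2
  d10 = d6/2 = 17/16
  d11 = d3*3 + d10*5 = 217/16
Walk from origin (0, 0):
  seg 1: left by d7 = 85/4 → (-85/4, 0)
  seg 2: up by d9 = 39/2 → (-85/4, 39/2)
  seg 3: left by d11 = 217/16 → (-557/16, 39/2)
  seg 4: left by d8 = 39/8 → (-635/16, 39/2)
  seg 5: left by d4 = 29/4 → (-751/16, 39/2)
  seg 6: left by d7 = 85/4 → (-1091/16, 39/2)
  seg 7: down by d7 = 85/4 → (-1091/16, -7/4)
  seg 8: left by d8 = 39/8 → (-1169/16, -7/4)

d4 = 29/4
d5 = 65/4
d6 = 17/8
d7 = 85/4
d8 = 39/8
d9 = 39/2
d10 = 17/16
d11 = 217/16
endpoint = (-1169/16, -7/4)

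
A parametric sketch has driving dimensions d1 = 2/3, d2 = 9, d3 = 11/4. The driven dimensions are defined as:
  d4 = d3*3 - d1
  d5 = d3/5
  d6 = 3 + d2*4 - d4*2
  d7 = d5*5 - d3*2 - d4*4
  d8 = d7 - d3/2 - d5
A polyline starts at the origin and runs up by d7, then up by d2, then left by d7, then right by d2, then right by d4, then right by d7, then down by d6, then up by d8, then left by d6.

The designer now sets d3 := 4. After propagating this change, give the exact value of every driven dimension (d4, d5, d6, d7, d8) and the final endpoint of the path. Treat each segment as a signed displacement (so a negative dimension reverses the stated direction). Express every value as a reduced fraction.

d4 = 34/3
d5 = 4/5
d6 = 49/3
d7 = -148/3
d8 = -782/15
endpoint = (4, -544/5)

Apply edit: d3 := 4
  d4 = d3*3 - d1 = 34/3
  d5 = d3/5 = 4/5
  d6 = 3 + d2*4 - d4*2 = 49/3
  d7 = d5*5 - d3*2 - d4*4 = -148/3
  d8 = d7 - d3/2 - d5 = -782/15
Walk from origin (0, 0):
  seg 1: up by d7 = -148/3 → (0, -148/3)
  seg 2: up by d2 = 9 → (0, -121/3)
  seg 3: left by d7 = -148/3 → (148/3, -121/3)
  seg 4: right by d2 = 9 → (175/3, -121/3)
  seg 5: right by d4 = 34/3 → (209/3, -121/3)
  seg 6: right by d7 = -148/3 → (61/3, -121/3)
  seg 7: down by d6 = 49/3 → (61/3, -170/3)
  seg 8: up by d8 = -782/15 → (61/3, -544/5)
  seg 9: left by d6 = 49/3 → (4, -544/5)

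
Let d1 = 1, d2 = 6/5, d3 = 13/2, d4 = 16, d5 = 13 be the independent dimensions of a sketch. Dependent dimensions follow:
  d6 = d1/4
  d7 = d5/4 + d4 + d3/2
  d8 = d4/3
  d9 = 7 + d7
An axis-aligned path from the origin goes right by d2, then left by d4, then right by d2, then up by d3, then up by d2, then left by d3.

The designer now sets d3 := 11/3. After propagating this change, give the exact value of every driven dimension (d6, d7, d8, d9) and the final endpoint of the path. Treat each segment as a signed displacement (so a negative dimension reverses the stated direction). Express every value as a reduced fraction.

d6 = 1/4
d7 = 253/12
d8 = 16/3
d9 = 337/12
endpoint = (-259/15, 73/15)

Apply edit: d3 := 11/3
  d6 = d1/4 = 1/4
  d7 = d5/4 + d4 + d3/2 = 253/12
  d8 = d4/3 = 16/3
  d9 = 7 + d7 = 337/12
Walk from origin (0, 0):
  seg 1: right by d2 = 6/5 → (6/5, 0)
  seg 2: left by d4 = 16 → (-74/5, 0)
  seg 3: right by d2 = 6/5 → (-68/5, 0)
  seg 4: up by d3 = 11/3 → (-68/5, 11/3)
  seg 5: up by d2 = 6/5 → (-68/5, 73/15)
  seg 6: left by d3 = 11/3 → (-259/15, 73/15)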